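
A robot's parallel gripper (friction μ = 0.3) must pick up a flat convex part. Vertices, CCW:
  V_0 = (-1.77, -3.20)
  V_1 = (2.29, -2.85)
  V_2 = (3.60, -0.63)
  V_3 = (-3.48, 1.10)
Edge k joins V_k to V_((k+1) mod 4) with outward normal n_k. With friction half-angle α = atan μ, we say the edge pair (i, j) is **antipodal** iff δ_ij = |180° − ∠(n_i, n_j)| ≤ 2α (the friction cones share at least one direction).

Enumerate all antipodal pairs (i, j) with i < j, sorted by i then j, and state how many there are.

α = atan 0.3 = 16.70°;  2α = 33.40°
n_0 = (+0.0859, -0.9963)
n_1 = (+0.8612, -0.5082)
n_2 = (+0.2374, +0.9714)
n_3 = (-0.9292, -0.3695)
  (0,1): δ = 125.47°  ·
  (0,2): δ = 18.66°  ✓
  (0,3): δ = 106.76°  ·
  (1,2): δ = 73.19°  ·
  (1,3): δ = 52.23°  ·
  (2,3): δ = 54.58°  ·
antipodal pairs: 1

count = 1; pairs: (0,2)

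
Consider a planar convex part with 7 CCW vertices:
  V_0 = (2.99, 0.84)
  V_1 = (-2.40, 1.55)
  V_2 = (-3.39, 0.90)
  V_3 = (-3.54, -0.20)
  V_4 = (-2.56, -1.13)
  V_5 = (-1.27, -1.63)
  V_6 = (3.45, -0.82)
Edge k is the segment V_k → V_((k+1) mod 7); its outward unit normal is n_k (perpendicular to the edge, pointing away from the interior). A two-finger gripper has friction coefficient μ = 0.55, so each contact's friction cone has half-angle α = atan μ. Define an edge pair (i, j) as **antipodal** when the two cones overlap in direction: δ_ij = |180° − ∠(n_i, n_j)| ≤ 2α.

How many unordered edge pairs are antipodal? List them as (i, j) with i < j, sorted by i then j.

count = 8; pairs: (0,3), (0,4), (0,5), (1,4), (1,5), (2,6), (3,6), (4,6)

α = atan 0.55 = 28.81°;  2α = 57.62°
n_0 = (+0.1306, +0.9914)
n_1 = (-0.5488, +0.8359)
n_2 = (-0.9908, +0.1351)
n_3 = (-0.6884, -0.7254)
n_4 = (-0.3614, -0.9324)
n_5 = (+0.1691, -0.9856)
n_6 = (+0.9637, +0.2670)
  (0,1): δ = 139.21°  ·
  (0,2): δ = 90.26°  ·
  (0,3): δ = 36.00°  ✓
  (0,4): δ = 13.68°  ✓
  (0,5): δ = 17.24°  ✓
  (0,6): δ = 112.99°  ·
  (1,2): δ = 131.05°  ·
  (1,3): δ = 76.79°  ·
  (1,4): δ = 54.47°  ✓
  (1,5): δ = 23.55°  ✓
  (1,6): δ = 72.20°  ·
  (2,3): δ = 125.74°  ·
  (2,4): δ = 103.42°  ·
  (2,5): δ = 72.50°  ·
  (2,6): δ = 23.25°  ✓
  (3,4): δ = 157.69°  ·
  (3,5): δ = 126.76°  ·
  (3,6): δ = 31.01°  ✓
  (4,5): δ = 149.08°  ·
  (4,6): δ = 53.33°  ✓
  (5,6): δ = 84.25°  ·
antipodal pairs: 8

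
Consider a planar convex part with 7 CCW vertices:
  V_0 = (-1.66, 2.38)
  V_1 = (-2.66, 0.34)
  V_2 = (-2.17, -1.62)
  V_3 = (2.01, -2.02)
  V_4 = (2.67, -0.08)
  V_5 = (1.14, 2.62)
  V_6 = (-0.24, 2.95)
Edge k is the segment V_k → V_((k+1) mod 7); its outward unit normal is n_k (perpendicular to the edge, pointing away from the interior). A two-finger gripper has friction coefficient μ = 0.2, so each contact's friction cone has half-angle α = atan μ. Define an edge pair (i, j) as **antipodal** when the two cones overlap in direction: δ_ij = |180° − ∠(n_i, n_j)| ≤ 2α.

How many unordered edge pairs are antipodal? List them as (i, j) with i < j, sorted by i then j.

count = 3; pairs: (0,3), (1,4), (2,5)

α = atan 0.2 = 11.31°;  2α = 22.62°
n_0 = (-0.8979, +0.4402)
n_1 = (-0.9701, -0.2425)
n_2 = (-0.0953, -0.9955)
n_3 = (+0.9467, -0.3221)
n_4 = (+0.8700, +0.4930)
n_5 = (+0.2326, +0.9726)
n_6 = (-0.3725, +0.9280)
  (0,1): δ = 139.85°  ·
  (0,2): δ = 69.35°  ·
  (0,3): δ = 7.33°  ✓
  (0,4): δ = 55.65°  ·
  (0,5): δ = 102.67°  ·
  (0,6): δ = 137.98°  ·
  (1,2): δ = 109.50°  ·
  (1,3): δ = 32.82°  ·
  (1,4): δ = 15.50°  ✓
  (1,5): δ = 62.52°  ·
  (1,6): δ = 97.83°  ·
  (2,3): δ = 103.32°  ·
  (2,4): δ = 55.00°  ·
  (2,5): δ = 7.98°  ✓
  (2,6): δ = 27.34°  ·
  (3,4): δ = 131.67°  ·
  (3,5): δ = 84.66°  ·
  (3,6): δ = 49.34°  ·
  (4,5): δ = 132.99°  ·
  (4,6): δ = 97.67°  ·
  (5,6): δ = 144.68°  ·
antipodal pairs: 3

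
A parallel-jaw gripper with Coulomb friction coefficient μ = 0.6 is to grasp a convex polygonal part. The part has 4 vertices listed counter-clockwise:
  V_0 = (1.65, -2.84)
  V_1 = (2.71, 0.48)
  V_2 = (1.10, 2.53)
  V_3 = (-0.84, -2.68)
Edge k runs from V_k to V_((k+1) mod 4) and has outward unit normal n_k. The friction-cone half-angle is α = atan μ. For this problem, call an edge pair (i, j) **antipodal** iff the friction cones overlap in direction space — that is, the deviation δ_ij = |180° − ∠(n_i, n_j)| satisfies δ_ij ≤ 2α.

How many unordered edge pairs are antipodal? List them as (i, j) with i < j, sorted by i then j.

count = 3; pairs: (0,2), (1,2), (1,3)

α = atan 0.6 = 30.96°;  2α = 61.93°
n_0 = (+0.9526, -0.3042)
n_1 = (+0.7865, +0.6177)
n_2 = (-0.9371, +0.3490)
n_3 = (-0.0641, -0.9979)
  (0,1): δ = 124.15°  ·
  (0,2): δ = 2.72°  ✓
  (0,3): δ = 104.03°  ·
  (1,2): δ = 58.57°  ✓
  (1,3): δ = 48.18°  ✓
  (2,3): δ = 73.25°  ·
antipodal pairs: 3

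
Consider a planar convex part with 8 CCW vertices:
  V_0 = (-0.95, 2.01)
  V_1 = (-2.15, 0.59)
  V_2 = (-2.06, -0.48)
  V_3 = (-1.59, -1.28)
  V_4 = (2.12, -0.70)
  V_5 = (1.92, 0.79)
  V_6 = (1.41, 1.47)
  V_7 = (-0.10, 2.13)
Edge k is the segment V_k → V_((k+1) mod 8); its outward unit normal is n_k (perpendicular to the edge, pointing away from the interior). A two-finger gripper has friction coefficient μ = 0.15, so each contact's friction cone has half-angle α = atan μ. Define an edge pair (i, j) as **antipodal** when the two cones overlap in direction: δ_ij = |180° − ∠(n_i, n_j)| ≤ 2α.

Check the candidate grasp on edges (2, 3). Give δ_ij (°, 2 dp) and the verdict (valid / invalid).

α = atan 0.15 = 8.53°;  2α = 17.06°
edge 2: e_2 = (+0.47, -0.80);  n_2 = (-0.8622, -0.5065)
edge 3: e_3 = (+3.71, +0.58);  n_3 = (+0.1545, -0.9880)
∠(n_2, n_3) = 68.45°
δ = |180° − 68.45°| = 111.55°
111.55° > 2α = 17.06°  →  invalid

δ = 111.55°, invalid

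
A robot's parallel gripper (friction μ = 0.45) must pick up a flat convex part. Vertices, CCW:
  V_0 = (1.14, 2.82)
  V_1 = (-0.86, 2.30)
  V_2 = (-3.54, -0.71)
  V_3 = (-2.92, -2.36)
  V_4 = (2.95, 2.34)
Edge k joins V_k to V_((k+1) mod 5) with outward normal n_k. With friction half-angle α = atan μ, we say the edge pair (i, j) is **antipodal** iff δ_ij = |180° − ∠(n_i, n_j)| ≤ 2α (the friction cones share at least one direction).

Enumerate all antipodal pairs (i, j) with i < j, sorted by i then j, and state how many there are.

count = 2; pairs: (0,3), (1,3)

α = atan 0.45 = 24.23°;  2α = 48.46°
n_0 = (-0.2516, +0.9678)
n_1 = (-0.7469, +0.6650)
n_2 = (-0.9361, -0.3517)
n_3 = (+0.6250, -0.7806)
n_4 = (+0.2563, +0.9666)
  (0,1): δ = 146.25°  ·
  (0,2): δ = 83.98°  ·
  (0,3): δ = 24.11°  ✓
  (0,4): δ = 150.57°  ·
  (1,2): δ = 117.73°  ·
  (1,3): δ = 9.64°  ✓
  (1,4): δ = 116.83°  ·
  (2,3): δ = 71.91°  ·
  (2,4): δ = 54.55°  ·
  (3,4): δ = 53.54°  ·
antipodal pairs: 2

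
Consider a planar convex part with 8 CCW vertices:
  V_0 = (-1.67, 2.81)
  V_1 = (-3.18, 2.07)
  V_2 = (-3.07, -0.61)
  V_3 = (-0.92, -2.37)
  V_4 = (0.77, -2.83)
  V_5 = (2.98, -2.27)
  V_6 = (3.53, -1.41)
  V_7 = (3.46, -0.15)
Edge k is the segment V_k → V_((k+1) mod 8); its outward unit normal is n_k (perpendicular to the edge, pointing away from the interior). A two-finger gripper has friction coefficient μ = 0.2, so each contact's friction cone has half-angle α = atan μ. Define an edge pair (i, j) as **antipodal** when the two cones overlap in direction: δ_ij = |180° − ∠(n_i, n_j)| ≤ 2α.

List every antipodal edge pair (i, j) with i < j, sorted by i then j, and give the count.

α = atan 0.2 = 11.31°;  2α = 22.62°
n_0 = (-0.4401, +0.8980)
n_1 = (-0.9992, -0.0410)
n_2 = (-0.6334, -0.7738)
n_3 = (-0.2626, -0.9649)
n_4 = (+0.2456, -0.9694)
n_5 = (+0.8424, -0.5388)
n_6 = (+0.9985, +0.0555)
n_7 = (+0.4998, +0.8662)
  (0,1): δ = 113.76°  ·
  (0,2): δ = 65.41°  ·
  (0,3): δ = 41.33°  ·
  (0,4): δ = 11.89°  ✓
  (0,5): δ = 31.29°  ·
  (0,6): δ = 67.07°  ·
  (0,7): δ = 123.91°  ·
  (1,2): δ = 131.65°  ·
  (1,3): δ = 107.58°  ·
  (1,4): δ = 78.13°  ·
  (1,5): δ = 34.95°  ·
  (1,6): δ = 0.83°  ✓
  (1,7): δ = 57.66°  ·
  (2,3): δ = 155.92°  ·
  (2,4): δ = 126.48°  ·
  (2,5): δ = 83.30°  ·
  (2,6): δ = 47.52°  ·
  (2,7): δ = 9.32°  ✓
  (3,4): δ = 150.55°  ·
  (3,5): δ = 107.37°  ·
  (3,6): δ = 71.59°  ·
  (3,7): δ = 14.76°  ✓
  (4,5): δ = 136.82°  ·
  (4,6): δ = 101.04°  ·
  (4,7): δ = 44.20°  ·
  (5,6): δ = 144.22°  ·
  (5,7): δ = 87.38°  ·
  (6,7): δ = 123.16°  ·
antipodal pairs: 4

count = 4; pairs: (0,4), (1,6), (2,7), (3,7)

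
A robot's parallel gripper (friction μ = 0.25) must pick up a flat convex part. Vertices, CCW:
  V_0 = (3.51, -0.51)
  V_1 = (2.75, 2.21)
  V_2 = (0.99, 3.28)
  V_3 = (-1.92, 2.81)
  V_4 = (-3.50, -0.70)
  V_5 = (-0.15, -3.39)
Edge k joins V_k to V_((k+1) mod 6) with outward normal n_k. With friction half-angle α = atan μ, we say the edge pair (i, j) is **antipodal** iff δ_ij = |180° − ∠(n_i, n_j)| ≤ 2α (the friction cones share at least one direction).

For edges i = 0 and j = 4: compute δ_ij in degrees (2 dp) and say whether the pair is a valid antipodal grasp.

δ = 35.63°, invalid

α = atan 0.25 = 14.04°;  2α = 28.07°
edge 0: e_0 = (-0.76, +2.72);  n_0 = (+0.9631, +0.2691)
edge 4: e_4 = (+3.35, -2.69);  n_4 = (-0.6261, -0.7797)
∠(n_0, n_4) = 144.37°
δ = |180° − 144.37°| = 35.63°
35.63° > 2α = 28.07°  →  invalid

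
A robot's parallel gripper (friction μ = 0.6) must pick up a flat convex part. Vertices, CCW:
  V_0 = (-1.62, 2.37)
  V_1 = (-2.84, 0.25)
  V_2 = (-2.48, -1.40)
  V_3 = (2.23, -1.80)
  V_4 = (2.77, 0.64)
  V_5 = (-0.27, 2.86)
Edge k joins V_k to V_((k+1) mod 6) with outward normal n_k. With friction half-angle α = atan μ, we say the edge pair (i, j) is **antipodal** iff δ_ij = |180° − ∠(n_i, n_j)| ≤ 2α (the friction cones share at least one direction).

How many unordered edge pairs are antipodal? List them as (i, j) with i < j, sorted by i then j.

count = 6; pairs: (0,3), (1,3), (1,4), (2,4), (2,5), (3,5)

α = atan 0.6 = 30.96°;  2α = 61.93°
n_0 = (-0.8667, +0.4988)
n_1 = (-0.9770, -0.2132)
n_2 = (-0.0846, -0.9964)
n_3 = (+0.9764, -0.2161)
n_4 = (+0.5898, +0.8076)
n_5 = (-0.3412, +0.9400)
  (0,1): δ = 137.77°  ·
  (0,2): δ = 64.94°  ·
  (0,3): δ = 17.44°  ✓
  (0,4): δ = 83.78°  ·
  (0,5): δ = 139.87°  ·
  (1,2): δ = 107.16°  ·
  (1,3): δ = 24.79°  ✓
  (1,4): δ = 41.55°  ✓
  (1,5): δ = 97.64°  ·
  (2,3): δ = 97.62°  ·
  (2,4): δ = 31.29°  ✓
  (2,5): δ = 24.80°  ✓
  (3,4): δ = 113.66°  ·
  (3,5): δ = 57.57°  ✓
  (4,5): δ = 123.91°  ·
antipodal pairs: 6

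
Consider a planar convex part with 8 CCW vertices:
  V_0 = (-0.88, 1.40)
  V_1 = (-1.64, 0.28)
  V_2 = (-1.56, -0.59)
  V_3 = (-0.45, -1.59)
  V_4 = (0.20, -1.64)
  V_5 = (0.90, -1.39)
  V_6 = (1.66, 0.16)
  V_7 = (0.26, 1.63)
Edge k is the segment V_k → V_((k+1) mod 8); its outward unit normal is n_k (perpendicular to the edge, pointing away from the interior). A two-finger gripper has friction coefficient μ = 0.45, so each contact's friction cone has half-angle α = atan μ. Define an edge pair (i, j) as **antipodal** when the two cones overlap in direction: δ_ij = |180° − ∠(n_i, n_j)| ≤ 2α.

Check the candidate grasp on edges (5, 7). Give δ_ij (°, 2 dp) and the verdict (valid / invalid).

α = atan 0.45 = 24.23°;  2α = 48.46°
edge 5: e_5 = (+0.76, +1.55);  n_5 = (+0.8979, -0.4402)
edge 7: e_7 = (-1.14, -0.23);  n_7 = (-0.1978, +0.9802)
∠(n_5, n_7) = 127.53°
δ = |180° − 127.53°| = 52.47°
52.47° > 2α = 48.46°  →  invalid

δ = 52.47°, invalid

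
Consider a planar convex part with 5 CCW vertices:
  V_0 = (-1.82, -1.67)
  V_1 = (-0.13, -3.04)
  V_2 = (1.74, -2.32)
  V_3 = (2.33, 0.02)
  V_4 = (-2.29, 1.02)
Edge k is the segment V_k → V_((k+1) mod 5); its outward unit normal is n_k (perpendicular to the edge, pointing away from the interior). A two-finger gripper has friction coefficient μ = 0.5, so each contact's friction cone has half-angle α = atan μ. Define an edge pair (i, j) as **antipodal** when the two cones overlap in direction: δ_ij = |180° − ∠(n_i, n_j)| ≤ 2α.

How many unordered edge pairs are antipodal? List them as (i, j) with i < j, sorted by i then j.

count = 3; pairs: (0,3), (1,3), (2,4)

α = atan 0.5 = 26.57°;  2α = 53.13°
n_0 = (-0.6297, -0.7768)
n_1 = (+0.3593, -0.9332)
n_2 = (+0.9697, -0.2445)
n_3 = (+0.2116, +0.9774)
n_4 = (-0.9851, -0.1721)
  (0,1): δ = 119.91°  ·
  (0,2): δ = 65.12°  ·
  (0,3): δ = 26.82°  ✓
  (0,4): δ = 138.94°  ·
  (1,2): δ = 125.21°  ·
  (1,3): δ = 33.27°  ✓
  (1,4): δ = 78.85°  ·
  (2,3): δ = 88.06°  ·
  (2,4): δ = 24.06°  ✓
  (3,4): δ = 67.88°  ·
antipodal pairs: 3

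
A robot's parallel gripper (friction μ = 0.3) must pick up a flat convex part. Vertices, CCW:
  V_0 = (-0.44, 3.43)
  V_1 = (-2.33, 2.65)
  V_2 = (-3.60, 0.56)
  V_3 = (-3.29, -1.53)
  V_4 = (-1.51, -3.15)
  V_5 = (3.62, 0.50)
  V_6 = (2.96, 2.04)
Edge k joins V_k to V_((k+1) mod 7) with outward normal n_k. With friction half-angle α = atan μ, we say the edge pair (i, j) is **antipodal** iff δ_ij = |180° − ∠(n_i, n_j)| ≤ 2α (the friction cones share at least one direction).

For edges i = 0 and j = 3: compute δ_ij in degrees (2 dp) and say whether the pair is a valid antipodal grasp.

α = atan 0.3 = 16.70°;  2α = 33.40°
edge 0: e_0 = (-1.89, -0.78);  n_0 = (-0.3815, +0.9244)
edge 3: e_3 = (+1.78, -1.62);  n_3 = (-0.6731, -0.7396)
∠(n_0, n_3) = 115.27°
δ = |180° − 115.27°| = 64.73°
64.73° > 2α = 33.40°  →  invalid

δ = 64.73°, invalid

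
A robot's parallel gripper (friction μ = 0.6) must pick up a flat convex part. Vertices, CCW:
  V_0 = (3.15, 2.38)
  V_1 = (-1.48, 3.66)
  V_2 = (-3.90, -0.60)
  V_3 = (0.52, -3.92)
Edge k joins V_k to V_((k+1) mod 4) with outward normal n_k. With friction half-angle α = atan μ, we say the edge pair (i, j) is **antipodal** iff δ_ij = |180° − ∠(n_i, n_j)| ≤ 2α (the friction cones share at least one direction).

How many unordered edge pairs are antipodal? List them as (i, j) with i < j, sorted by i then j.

α = atan 0.6 = 30.96°;  2α = 61.93°
n_0 = (+0.2665, +0.9638)
n_1 = (-0.8695, +0.4939)
n_2 = (-0.6006, -0.7996)
n_3 = (+0.9228, -0.3852)
  (0,1): δ = 104.15°  ·
  (0,2): δ = 21.46°  ✓
  (0,3): δ = 82.80°  ·
  (1,2): δ = 97.31°  ·
  (1,3): δ = 6.94°  ✓
  (2,3): δ = 75.75°  ·
antipodal pairs: 2

count = 2; pairs: (0,2), (1,3)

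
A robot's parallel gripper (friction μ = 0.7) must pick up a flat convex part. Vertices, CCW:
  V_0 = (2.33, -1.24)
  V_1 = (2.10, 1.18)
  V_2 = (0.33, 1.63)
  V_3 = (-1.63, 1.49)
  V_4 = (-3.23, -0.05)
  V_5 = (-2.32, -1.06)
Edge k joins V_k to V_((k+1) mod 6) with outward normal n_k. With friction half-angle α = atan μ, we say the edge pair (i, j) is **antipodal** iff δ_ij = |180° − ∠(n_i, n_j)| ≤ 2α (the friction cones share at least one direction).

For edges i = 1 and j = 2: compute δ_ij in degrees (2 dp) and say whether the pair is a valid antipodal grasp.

δ = 161.65°, invalid

α = atan 0.7 = 34.99°;  2α = 69.98°
edge 1: e_1 = (-1.77, +0.45);  n_1 = (+0.2464, +0.9692)
edge 2: e_2 = (-1.96, -0.14);  n_2 = (-0.0712, +0.9975)
∠(n_1, n_2) = 18.35°
δ = |180° − 18.35°| = 161.65°
161.65° > 2α = 69.98°  →  invalid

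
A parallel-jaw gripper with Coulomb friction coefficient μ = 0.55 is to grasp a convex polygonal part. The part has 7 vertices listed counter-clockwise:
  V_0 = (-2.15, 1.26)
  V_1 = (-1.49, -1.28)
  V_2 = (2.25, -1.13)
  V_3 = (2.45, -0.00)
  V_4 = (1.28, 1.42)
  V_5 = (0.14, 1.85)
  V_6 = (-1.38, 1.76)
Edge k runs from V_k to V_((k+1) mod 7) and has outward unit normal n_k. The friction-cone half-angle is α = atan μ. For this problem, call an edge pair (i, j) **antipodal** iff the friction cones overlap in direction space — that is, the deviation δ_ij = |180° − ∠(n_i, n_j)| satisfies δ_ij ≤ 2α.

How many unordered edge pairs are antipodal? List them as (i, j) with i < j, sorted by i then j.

count = 8; pairs: (0,2), (0,3), (0,4), (1,3), (1,4), (1,5), (1,6), (2,6)

α = atan 0.55 = 28.81°;  2α = 57.62°
n_0 = (-0.9679, -0.2515)
n_1 = (+0.0401, -0.9992)
n_2 = (+0.9847, -0.1743)
n_3 = (+0.7718, +0.6359)
n_4 = (+0.3529, +0.9357)
n_5 = (-0.0591, +0.9983)
n_6 = (-0.5446, +0.8387)
  (0,1): δ = 102.27°  ·
  (0,2): δ = 24.60°  ✓
  (0,3): δ = 24.92°  ✓
  (0,4): δ = 54.77°  ✓
  (0,5): δ = 78.82°  ·
  (0,6): δ = 108.43°  ·
  (1,2): δ = 102.33°  ·
  (1,3): δ = 52.81°  ✓
  (1,4): δ = 22.96°  ✓
  (1,5): δ = 1.09°  ✓
  (1,6): δ = 30.70°  ✓
  (2,3): δ = 130.48°  ·
  (2,4): δ = 100.63°  ·
  (2,5): δ = 76.57°  ·
  (2,6): δ = 46.97°  ✓
  (3,4): δ = 150.15°  ·
  (3,5): δ = 126.10°  ·
  (3,6): δ = 96.49°  ·
  (4,5): δ = 155.95°  ·
  (4,6): δ = 126.34°  ·
  (5,6): δ = 150.39°  ·
antipodal pairs: 8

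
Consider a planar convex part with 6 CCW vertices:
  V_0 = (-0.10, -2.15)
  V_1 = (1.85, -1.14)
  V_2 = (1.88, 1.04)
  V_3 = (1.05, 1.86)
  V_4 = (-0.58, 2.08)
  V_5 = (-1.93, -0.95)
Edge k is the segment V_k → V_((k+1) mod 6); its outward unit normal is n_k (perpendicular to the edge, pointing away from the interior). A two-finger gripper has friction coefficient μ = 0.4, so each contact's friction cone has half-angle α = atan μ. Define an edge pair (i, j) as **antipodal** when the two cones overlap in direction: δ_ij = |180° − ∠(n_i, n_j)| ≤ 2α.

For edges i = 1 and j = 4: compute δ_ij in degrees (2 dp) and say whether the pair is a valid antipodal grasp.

α = atan 0.4 = 21.80°;  2α = 43.60°
edge 1: e_1 = (+0.03, +2.18);  n_1 = (+0.9999, -0.0138)
edge 4: e_4 = (-1.35, -3.03);  n_4 = (-0.9134, +0.4070)
∠(n_1, n_4) = 156.77°
δ = |180° − 156.77°| = 23.23°
23.23° ≤ 2α = 43.60°  →  valid

δ = 23.23°, valid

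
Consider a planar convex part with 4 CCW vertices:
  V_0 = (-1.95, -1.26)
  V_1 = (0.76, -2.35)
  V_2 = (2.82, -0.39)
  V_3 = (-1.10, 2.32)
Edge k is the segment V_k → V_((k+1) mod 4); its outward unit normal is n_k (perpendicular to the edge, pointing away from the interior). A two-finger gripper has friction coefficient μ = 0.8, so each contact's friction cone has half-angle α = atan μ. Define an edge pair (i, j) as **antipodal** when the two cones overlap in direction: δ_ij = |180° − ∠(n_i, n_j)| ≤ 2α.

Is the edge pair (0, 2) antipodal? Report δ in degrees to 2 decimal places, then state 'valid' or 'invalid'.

α = atan 0.8 = 38.66°;  2α = 77.32°
edge 0: e_0 = (+2.71, -1.09);  n_0 = (-0.3732, -0.9278)
edge 2: e_2 = (-3.92, +2.71);  n_2 = (+0.5687, +0.8226)
∠(n_0, n_2) = 167.25°
δ = |180° − 167.25°| = 12.75°
12.75° ≤ 2α = 77.32°  →  valid

δ = 12.75°, valid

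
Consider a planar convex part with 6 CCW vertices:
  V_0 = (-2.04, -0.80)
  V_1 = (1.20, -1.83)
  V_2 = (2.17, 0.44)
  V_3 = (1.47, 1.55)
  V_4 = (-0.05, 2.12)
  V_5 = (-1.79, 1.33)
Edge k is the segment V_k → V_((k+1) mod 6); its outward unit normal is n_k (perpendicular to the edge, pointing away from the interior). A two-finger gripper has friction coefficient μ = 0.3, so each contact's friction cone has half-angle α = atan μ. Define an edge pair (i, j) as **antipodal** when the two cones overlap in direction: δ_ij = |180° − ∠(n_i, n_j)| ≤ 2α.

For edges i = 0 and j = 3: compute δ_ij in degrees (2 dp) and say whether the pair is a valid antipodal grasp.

δ = 2.92°, valid

α = atan 0.3 = 16.70°;  2α = 33.40°
edge 0: e_0 = (+3.24, -1.03);  n_0 = (-0.3030, -0.9530)
edge 3: e_3 = (-1.52, +0.57);  n_3 = (+0.3511, +0.9363)
∠(n_0, n_3) = 177.08°
δ = |180° − 177.08°| = 2.92°
2.92° ≤ 2α = 33.40°  →  valid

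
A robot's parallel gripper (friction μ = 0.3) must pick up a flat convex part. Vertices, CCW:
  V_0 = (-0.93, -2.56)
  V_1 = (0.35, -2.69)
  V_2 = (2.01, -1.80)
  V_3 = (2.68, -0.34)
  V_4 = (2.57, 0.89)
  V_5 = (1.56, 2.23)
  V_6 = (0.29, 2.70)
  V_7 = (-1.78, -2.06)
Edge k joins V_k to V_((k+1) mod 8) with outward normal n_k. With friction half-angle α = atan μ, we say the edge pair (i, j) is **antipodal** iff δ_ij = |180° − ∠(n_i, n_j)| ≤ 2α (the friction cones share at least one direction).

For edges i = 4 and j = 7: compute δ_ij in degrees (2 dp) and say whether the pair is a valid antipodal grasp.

α = atan 0.3 = 16.70°;  2α = 33.40°
edge 4: e_4 = (-1.01, +1.34);  n_4 = (+0.7986, +0.6019)
edge 7: e_7 = (+0.85, -0.50);  n_7 = (-0.5070, -0.8619)
∠(n_4, n_7) = 157.47°
δ = |180° − 157.47°| = 22.53°
22.53° ≤ 2α = 33.40°  →  valid

δ = 22.53°, valid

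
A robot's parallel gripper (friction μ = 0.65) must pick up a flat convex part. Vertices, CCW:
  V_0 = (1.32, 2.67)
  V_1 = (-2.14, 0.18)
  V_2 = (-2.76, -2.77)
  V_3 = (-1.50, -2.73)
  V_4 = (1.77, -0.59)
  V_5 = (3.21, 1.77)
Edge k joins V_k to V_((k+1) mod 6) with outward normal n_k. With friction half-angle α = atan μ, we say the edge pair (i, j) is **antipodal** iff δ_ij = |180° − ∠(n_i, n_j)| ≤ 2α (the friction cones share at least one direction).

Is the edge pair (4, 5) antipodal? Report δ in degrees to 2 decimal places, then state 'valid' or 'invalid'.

α = atan 0.65 = 33.02°;  2α = 66.05°
edge 4: e_4 = (+1.44, +2.36);  n_4 = (+0.8536, -0.5209)
edge 5: e_5 = (-1.89, +0.90);  n_5 = (+0.4299, +0.9029)
∠(n_4, n_5) = 95.93°
δ = |180° − 95.93°| = 84.07°
84.07° > 2α = 66.05°  →  invalid

δ = 84.07°, invalid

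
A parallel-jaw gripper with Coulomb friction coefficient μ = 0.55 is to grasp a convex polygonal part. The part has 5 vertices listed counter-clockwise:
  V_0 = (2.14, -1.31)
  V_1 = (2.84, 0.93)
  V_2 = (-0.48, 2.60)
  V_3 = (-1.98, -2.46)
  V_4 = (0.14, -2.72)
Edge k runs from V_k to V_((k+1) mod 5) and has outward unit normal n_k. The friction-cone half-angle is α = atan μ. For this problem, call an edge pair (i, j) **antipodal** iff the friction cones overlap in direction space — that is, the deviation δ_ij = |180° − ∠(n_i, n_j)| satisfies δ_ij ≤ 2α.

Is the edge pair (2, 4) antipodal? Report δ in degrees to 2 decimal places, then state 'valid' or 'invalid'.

δ = 38.30°, valid

α = atan 0.55 = 28.81°;  2α = 57.62°
edge 2: e_2 = (-1.50, -5.06);  n_2 = (-0.9588, +0.2842)
edge 4: e_4 = (+2.00, +1.41);  n_4 = (+0.5762, -0.8173)
∠(n_2, n_4) = 141.70°
δ = |180° − 141.70°| = 38.30°
38.30° ≤ 2α = 57.62°  →  valid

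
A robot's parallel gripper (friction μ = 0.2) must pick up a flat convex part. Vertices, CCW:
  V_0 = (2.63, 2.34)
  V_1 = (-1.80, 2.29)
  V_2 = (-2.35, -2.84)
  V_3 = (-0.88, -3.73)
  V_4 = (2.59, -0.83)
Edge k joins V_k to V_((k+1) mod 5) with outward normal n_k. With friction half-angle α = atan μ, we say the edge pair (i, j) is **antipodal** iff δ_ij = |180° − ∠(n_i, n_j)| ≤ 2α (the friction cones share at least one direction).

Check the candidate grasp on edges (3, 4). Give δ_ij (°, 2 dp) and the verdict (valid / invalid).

δ = 130.61°, invalid

α = atan 0.2 = 11.31°;  2α = 22.62°
edge 3: e_3 = (+3.47, +2.90);  n_3 = (+0.6413, -0.7673)
edge 4: e_4 = (+0.04, +3.17);  n_4 = (+0.9999, -0.0126)
∠(n_3, n_4) = 49.39°
δ = |180° − 49.39°| = 130.61°
130.61° > 2α = 22.62°  →  invalid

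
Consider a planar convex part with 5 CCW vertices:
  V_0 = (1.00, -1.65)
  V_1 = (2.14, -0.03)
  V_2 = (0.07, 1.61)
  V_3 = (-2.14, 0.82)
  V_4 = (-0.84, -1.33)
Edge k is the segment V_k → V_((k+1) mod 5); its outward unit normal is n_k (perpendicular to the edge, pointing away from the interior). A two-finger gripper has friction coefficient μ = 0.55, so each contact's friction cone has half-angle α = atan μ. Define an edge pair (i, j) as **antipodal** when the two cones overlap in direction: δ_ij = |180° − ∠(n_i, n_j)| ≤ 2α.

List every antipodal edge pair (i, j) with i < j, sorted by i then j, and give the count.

count = 4; pairs: (0,2), (1,3), (1,4), (2,4)

α = atan 0.55 = 28.81°;  2α = 57.62°
n_0 = (+0.8178, -0.5755)
n_1 = (+0.6210, +0.7838)
n_2 = (-0.3366, +0.9416)
n_3 = (-0.8557, -0.5174)
n_4 = (-0.1713, -0.9852)
  (0,1): δ = 93.25°  ·
  (0,2): δ = 35.20°  ✓
  (0,3): δ = 66.29°  ·
  (0,4): δ = 115.27°  ·
  (1,2): δ = 121.94°  ·
  (1,3): δ = 20.45°  ✓
  (1,4): δ = 28.52°  ✓
  (2,3): δ = 78.51°  ·
  (2,4): δ = 29.54°  ✓
  (3,4): δ = 131.03°  ·
antipodal pairs: 4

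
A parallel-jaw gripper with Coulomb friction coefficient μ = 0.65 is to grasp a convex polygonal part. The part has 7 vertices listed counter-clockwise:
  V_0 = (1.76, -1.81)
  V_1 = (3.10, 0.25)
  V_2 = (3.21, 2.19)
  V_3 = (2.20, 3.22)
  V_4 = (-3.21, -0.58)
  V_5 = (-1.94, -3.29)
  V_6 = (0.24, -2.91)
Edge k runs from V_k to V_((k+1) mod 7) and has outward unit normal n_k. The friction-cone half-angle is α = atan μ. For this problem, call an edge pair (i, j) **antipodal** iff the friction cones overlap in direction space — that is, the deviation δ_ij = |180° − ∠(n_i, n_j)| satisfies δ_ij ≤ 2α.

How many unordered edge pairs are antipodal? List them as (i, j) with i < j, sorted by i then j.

α = atan 0.65 = 33.02°;  2α = 66.05°
n_0 = (+0.8383, -0.5453)
n_1 = (+0.9984, -0.0566)
n_2 = (+0.7140, +0.7001)
n_3 = (-0.5748, +0.8183)
n_4 = (-0.9055, -0.4243)
n_5 = (+0.1717, -0.9851)
n_6 = (+0.5863, -0.8101)
  (0,1): δ = 150.20°  ·
  (0,2): δ = 102.52°  ·
  (0,3): δ = 21.87°  ✓
  (0,4): δ = 58.15°  ✓
  (0,5): δ = 132.93°  ·
  (0,6): δ = 158.94°  ·
  (1,2): δ = 132.32°  ·
  (1,3): δ = 51.67°  ✓
  (1,4): δ = 28.35°  ✓
  (1,5): δ = 103.13°  ·
  (1,6): δ = 129.14°  ·
  (2,3): δ = 99.35°  ·
  (2,4): δ = 19.33°  ✓
  (2,5): δ = 55.45°  ✓
  (2,6): δ = 81.45°  ·
  (3,4): δ = 99.97°  ·
  (3,5): δ = 25.20°  ✓
  (3,6): δ = 0.81°  ✓
  (4,5): δ = 105.22°  ·
  (4,6): δ = 79.22°  ·
  (5,6): δ = 154.00°  ·
antipodal pairs: 8

count = 8; pairs: (0,3), (0,4), (1,3), (1,4), (2,4), (2,5), (3,5), (3,6)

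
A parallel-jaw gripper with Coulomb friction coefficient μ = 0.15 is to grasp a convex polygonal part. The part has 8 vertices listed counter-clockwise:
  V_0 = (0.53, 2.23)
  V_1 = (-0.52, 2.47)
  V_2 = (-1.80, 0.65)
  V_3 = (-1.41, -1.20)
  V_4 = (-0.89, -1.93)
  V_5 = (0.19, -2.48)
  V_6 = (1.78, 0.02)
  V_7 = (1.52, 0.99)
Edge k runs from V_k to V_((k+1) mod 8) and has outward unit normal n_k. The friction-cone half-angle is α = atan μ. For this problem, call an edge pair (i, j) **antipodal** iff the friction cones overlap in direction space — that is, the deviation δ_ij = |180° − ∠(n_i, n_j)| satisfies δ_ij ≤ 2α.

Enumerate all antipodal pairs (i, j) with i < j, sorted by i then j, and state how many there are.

count = 4; pairs: (0,4), (1,5), (2,6), (3,7)

α = atan 0.15 = 8.53°;  2α = 17.06°
n_0 = (+0.2228, +0.9749)
n_1 = (-0.8180, +0.5753)
n_2 = (-0.9785, -0.2063)
n_3 = (-0.8145, -0.5802)
n_4 = (-0.4538, -0.8911)
n_5 = (+0.8438, -0.5367)
n_6 = (+0.9659, +0.2589)
n_7 = (+0.7815, +0.6239)
  (0,1): δ = 112.24°  ·
  (0,2): δ = 65.22°  ·
  (0,3): δ = 41.66°  ·
  (0,4): δ = 14.11°  ✓
  (0,5): δ = 70.42°  ·
  (0,6): δ = 117.88°  ·
  (0,7): δ = 141.48°  ·
  (1,2): δ = 132.98°  ·
  (1,3): δ = 109.42°  ·
  (1,4): δ = 81.87°  ·
  (1,5): δ = 2.66°  ✓
  (1,6): δ = 50.12°  ·
  (1,7): δ = 73.72°  ·
  (2,3): δ = 156.44°  ·
  (2,4): δ = 128.89°  ·
  (2,5): δ = 44.36°  ·
  (2,6): δ = 3.10°  ✓
  (2,7): δ = 26.70°  ·
  (3,4): δ = 152.45°  ·
  (3,5): δ = 67.92°  ·
  (3,6): δ = 20.46°  ·
  (3,7): δ = 3.14°  ✓
  (4,5): δ = 95.47°  ·
  (4,6): δ = 48.01°  ·
  (4,7): δ = 24.41°  ·
  (5,6): δ = 132.54°  ·
  (5,7): δ = 108.94°  ·
  (6,7): δ = 156.40°  ·
antipodal pairs: 4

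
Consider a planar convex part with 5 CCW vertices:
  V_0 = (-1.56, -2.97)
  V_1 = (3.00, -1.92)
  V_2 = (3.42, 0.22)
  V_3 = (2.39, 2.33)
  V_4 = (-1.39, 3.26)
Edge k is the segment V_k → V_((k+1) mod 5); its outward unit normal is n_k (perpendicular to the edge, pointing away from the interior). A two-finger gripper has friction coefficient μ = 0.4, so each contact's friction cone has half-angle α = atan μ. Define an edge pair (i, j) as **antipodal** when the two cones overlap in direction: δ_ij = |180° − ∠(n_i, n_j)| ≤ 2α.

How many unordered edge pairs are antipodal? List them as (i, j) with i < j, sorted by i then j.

α = atan 0.4 = 21.80°;  2α = 43.60°
n_0 = (+0.2244, -0.9745)
n_1 = (+0.9813, -0.1926)
n_2 = (+0.8986, +0.4387)
n_3 = (+0.2389, +0.9710)
n_4 = (-0.9996, +0.0273)
  (0,1): δ = 114.07°  ·
  (0,2): δ = 76.95°  ·
  (0,3): δ = 26.79°  ✓
  (0,4): δ = 75.47°  ·
  (1,2): δ = 142.88°  ·
  (1,3): δ = 92.72°  ·
  (1,4): δ = 9.54°  ✓
  (2,3): δ = 129.84°  ·
  (2,4): δ = 27.58°  ✓
  (3,4): δ = 77.74°  ·
antipodal pairs: 3

count = 3; pairs: (0,3), (1,4), (2,4)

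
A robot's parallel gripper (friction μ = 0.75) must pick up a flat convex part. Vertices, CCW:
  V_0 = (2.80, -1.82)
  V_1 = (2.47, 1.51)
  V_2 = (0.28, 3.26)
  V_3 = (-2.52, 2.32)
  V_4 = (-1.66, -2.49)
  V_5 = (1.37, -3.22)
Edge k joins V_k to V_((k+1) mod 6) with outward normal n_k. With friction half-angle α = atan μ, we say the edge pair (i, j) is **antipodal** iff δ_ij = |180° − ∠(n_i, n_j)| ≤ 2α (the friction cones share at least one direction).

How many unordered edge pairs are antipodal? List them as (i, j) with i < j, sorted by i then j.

α = atan 0.75 = 36.87°;  2α = 73.74°
n_0 = (+0.9951, +0.0986)
n_1 = (+0.6243, +0.7812)
n_2 = (-0.3183, +0.9480)
n_3 = (-0.9844, -0.1760)
n_4 = (-0.2342, -0.9722)
n_5 = (+0.6996, -0.7146)
  (0,1): δ = 134.29°  ·
  (0,2): δ = 77.10°  ·
  (0,3): δ = 4.48°  ✓
  (0,4): δ = 70.79°  ✓
  (0,5): δ = 128.73°  ·
  (1,2): δ = 122.81°  ·
  (1,3): δ = 41.24°  ✓
  (1,4): δ = 25.08°  ✓
  (1,5): δ = 83.02°  ·
  (2,3): δ = 98.42°  ·
  (2,4): δ = 32.10°  ✓
  (2,5): δ = 25.84°  ✓
  (3,4): δ = 113.68°  ·
  (3,5): δ = 55.74°  ✓
  (4,5): δ = 122.06°  ·
antipodal pairs: 7

count = 7; pairs: (0,3), (0,4), (1,3), (1,4), (2,4), (2,5), (3,5)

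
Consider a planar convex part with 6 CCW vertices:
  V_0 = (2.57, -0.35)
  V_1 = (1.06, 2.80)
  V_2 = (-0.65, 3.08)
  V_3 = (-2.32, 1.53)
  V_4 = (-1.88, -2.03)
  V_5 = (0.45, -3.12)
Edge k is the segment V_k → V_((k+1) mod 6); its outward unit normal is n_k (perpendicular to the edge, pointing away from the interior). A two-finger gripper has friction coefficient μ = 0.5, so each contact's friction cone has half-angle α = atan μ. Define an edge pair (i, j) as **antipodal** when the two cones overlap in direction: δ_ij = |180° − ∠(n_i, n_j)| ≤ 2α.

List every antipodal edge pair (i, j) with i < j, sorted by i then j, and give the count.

α = atan 0.5 = 26.57°;  2α = 53.13°
n_0 = (+0.9017, +0.4323)
n_1 = (+0.1616, +0.9869)
n_2 = (-0.6803, +0.7329)
n_3 = (-0.9924, -0.1227)
n_4 = (-0.4237, -0.9058)
n_5 = (+0.7941, -0.6078)
  (0,1): δ = 124.91°  ·
  (0,2): δ = 72.75°  ·
  (0,3): δ = 18.57°  ✓
  (0,4): δ = 39.32°  ✓
  (0,5): δ = 116.96°  ·
  (1,2): δ = 127.84°  ·
  (1,3): δ = 73.65°  ·
  (1,4): δ = 15.77°  ✓
  (1,5): δ = 61.87°  ·
  (2,3): δ = 125.82°  ·
  (2,4): δ = 67.94°  ·
  (2,5): δ = 9.71°  ✓
  (3,4): δ = 122.12°  ·
  (3,5): δ = 44.47°  ✓
  (4,5): δ = 102.36°  ·
antipodal pairs: 5

count = 5; pairs: (0,3), (0,4), (1,4), (2,5), (3,5)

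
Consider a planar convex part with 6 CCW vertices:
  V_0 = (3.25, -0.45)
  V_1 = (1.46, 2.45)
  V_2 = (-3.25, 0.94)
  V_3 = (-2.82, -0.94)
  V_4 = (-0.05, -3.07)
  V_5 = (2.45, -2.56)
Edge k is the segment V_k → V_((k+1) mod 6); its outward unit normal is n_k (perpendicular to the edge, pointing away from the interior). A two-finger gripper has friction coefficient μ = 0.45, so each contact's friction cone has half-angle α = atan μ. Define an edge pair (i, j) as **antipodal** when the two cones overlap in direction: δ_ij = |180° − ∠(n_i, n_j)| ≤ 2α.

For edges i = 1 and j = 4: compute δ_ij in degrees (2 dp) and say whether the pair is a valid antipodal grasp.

δ = 6.25°, valid

α = atan 0.45 = 24.23°;  2α = 48.46°
edge 1: e_1 = (-4.71, -1.51);  n_1 = (-0.3053, +0.9523)
edge 4: e_4 = (+2.50, +0.51);  n_4 = (+0.1999, -0.9798)
∠(n_1, n_4) = 173.75°
δ = |180° − 173.75°| = 6.25°
6.25° ≤ 2α = 48.46°  →  valid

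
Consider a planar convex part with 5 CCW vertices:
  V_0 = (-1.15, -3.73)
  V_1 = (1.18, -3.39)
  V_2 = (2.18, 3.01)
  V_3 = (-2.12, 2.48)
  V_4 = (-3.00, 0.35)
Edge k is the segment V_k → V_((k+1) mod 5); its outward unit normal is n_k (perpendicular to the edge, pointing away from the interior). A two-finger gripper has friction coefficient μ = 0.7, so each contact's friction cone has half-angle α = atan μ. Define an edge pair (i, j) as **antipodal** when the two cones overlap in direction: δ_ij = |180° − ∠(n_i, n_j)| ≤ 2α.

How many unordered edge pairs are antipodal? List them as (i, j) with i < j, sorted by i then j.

count = 4; pairs: (0,2), (0,3), (1,3), (1,4)

α = atan 0.7 = 34.99°;  2α = 69.98°
n_0 = (+0.1444, -0.9895)
n_1 = (+0.9880, -0.1544)
n_2 = (-0.1223, +0.9925)
n_3 = (-0.9242, +0.3818)
n_4 = (-0.9107, -0.4130)
  (0,1): δ = 107.18°  ·
  (0,2): δ = 1.28°  ✓
  (0,3): δ = 59.25°  ✓
  (0,4): δ = 106.09°  ·
  (1,2): δ = 74.09°  ·
  (1,3): δ = 13.57°  ✓
  (1,4): δ = 33.27°  ✓
  (2,3): δ = 119.47°  ·
  (2,4): δ = 72.64°  ·
  (3,4): δ = 133.16°  ·
antipodal pairs: 4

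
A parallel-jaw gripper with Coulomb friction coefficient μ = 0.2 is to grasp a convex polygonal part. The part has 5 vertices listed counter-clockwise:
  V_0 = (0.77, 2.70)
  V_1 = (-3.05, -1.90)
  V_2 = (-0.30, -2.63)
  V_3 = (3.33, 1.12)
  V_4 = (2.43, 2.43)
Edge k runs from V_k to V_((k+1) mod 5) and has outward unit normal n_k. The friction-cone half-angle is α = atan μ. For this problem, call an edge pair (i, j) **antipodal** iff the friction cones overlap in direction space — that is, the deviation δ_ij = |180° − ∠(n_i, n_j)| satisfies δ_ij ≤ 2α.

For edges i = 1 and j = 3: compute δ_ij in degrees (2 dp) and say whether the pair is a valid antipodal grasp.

α = atan 0.2 = 11.31°;  2α = 22.62°
edge 1: e_1 = (+2.75, -0.73);  n_1 = (-0.2566, -0.9665)
edge 3: e_3 = (-0.90, +1.31);  n_3 = (+0.8242, +0.5663)
∠(n_1, n_3) = 139.36°
δ = |180° − 139.36°| = 40.64°
40.64° > 2α = 22.62°  →  invalid

δ = 40.64°, invalid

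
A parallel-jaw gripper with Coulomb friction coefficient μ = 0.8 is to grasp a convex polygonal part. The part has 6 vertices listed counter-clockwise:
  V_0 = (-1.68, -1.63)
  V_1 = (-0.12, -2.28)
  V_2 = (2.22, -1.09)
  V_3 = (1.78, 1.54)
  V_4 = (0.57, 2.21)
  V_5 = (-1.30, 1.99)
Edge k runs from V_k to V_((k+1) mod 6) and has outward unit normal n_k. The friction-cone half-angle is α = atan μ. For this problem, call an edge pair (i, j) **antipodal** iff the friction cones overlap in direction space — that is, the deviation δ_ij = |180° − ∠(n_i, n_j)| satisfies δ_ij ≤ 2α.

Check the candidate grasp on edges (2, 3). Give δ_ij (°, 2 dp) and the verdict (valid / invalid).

δ = 128.47°, invalid

α = atan 0.8 = 38.66°;  2α = 77.32°
edge 2: e_2 = (-0.44, +2.63);  n_2 = (+0.9863, +0.1650)
edge 3: e_3 = (-1.21, +0.67);  n_3 = (+0.4844, +0.8748)
∠(n_2, n_3) = 51.53°
δ = |180° − 51.53°| = 128.47°
128.47° > 2α = 77.32°  →  invalid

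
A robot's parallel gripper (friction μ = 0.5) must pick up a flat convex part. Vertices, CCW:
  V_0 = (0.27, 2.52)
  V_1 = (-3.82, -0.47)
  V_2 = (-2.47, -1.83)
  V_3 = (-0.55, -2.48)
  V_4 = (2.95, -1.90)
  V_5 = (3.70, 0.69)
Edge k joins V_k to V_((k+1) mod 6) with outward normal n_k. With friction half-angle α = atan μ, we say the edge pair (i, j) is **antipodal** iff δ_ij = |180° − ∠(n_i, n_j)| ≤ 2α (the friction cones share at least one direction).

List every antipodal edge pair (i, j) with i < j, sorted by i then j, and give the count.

α = atan 0.5 = 26.57°;  2α = 53.13°
n_0 = (-0.5902, +0.8073)
n_1 = (-0.7097, -0.7045)
n_2 = (-0.3207, -0.9472)
n_3 = (+0.1635, -0.9865)
n_4 = (+0.9605, -0.2781)
n_5 = (+0.4707, +0.8823)
  (0,1): δ = 81.38°  ·
  (0,2): δ = 54.87°  ·
  (0,3): δ = 26.76°  ✓
  (0,4): δ = 37.68°  ✓
  (0,5): δ = 115.75°  ·
  (1,2): δ = 153.49°  ·
  (1,3): δ = 125.38°  ·
  (1,4): δ = 60.94°  ·
  (1,5): δ = 17.13°  ✓
  (2,3): δ = 151.89°  ·
  (2,4): δ = 87.45°  ·
  (2,5): δ = 9.38°  ✓
  (3,4): δ = 115.56°  ·
  (3,5): δ = 37.49°  ✓
  (4,5): δ = 101.93°  ·
antipodal pairs: 5

count = 5; pairs: (0,3), (0,4), (1,5), (2,5), (3,5)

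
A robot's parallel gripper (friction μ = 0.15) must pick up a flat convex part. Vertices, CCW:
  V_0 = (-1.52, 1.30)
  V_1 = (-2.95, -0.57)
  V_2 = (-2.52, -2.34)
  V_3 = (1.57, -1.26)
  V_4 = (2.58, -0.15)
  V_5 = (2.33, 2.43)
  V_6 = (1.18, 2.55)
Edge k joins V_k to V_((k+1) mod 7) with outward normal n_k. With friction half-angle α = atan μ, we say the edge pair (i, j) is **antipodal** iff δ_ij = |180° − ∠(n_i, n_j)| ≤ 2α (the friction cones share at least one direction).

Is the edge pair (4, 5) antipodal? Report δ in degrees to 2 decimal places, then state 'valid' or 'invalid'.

α = atan 0.15 = 8.53°;  2α = 17.06°
edge 4: e_4 = (-0.25, +2.58);  n_4 = (+0.9953, +0.0964)
edge 5: e_5 = (-1.15, +0.12);  n_5 = (+0.1038, +0.9946)
∠(n_4, n_5) = 78.51°
δ = |180° − 78.51°| = 101.49°
101.49° > 2α = 17.06°  →  invalid

δ = 101.49°, invalid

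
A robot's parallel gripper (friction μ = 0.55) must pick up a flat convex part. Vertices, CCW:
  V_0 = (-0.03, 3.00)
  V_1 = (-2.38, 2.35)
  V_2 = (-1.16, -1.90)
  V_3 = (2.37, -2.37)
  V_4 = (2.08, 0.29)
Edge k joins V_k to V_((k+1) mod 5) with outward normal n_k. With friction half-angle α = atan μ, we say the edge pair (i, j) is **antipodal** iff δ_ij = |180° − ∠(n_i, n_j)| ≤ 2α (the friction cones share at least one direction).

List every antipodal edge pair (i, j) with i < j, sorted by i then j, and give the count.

count = 4; pairs: (0,2), (1,3), (1,4), (2,4)

α = atan 0.55 = 28.81°;  2α = 57.62°
n_0 = (-0.2666, +0.9638)
n_1 = (-0.9612, -0.2759)
n_2 = (-0.1320, -0.9913)
n_3 = (+0.9941, +0.1084)
n_4 = (+0.7890, +0.6143)
  (0,1): δ = 89.44°  ·
  (0,2): δ = 23.05°  ✓
  (0,3): δ = 80.76°  ·
  (0,4): δ = 112.44°  ·
  (1,2): δ = 113.60°  ·
  (1,3): δ = 9.79°  ✓
  (1,4): δ = 21.89°  ✓
  (2,3): δ = 76.19°  ·
  (2,4): δ = 44.51°  ✓
  (3,4): δ = 148.32°  ·
antipodal pairs: 4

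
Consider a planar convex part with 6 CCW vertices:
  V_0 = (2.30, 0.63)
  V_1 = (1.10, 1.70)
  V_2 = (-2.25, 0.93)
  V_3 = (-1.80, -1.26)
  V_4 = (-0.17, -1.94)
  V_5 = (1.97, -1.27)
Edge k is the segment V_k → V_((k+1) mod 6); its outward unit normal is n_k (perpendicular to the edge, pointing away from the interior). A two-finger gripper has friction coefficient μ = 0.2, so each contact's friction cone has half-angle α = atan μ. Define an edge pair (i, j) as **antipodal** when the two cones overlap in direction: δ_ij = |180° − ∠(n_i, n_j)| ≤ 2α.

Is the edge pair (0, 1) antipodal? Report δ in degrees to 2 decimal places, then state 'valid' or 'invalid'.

α = atan 0.2 = 11.31°;  2α = 22.62°
edge 0: e_0 = (-1.20, +1.07);  n_0 = (+0.6655, +0.7464)
edge 1: e_1 = (-3.35, -0.77);  n_1 = (-0.2240, +0.9746)
∠(n_0, n_1) = 54.67°
δ = |180° − 54.67°| = 125.33°
125.33° > 2α = 22.62°  →  invalid

δ = 125.33°, invalid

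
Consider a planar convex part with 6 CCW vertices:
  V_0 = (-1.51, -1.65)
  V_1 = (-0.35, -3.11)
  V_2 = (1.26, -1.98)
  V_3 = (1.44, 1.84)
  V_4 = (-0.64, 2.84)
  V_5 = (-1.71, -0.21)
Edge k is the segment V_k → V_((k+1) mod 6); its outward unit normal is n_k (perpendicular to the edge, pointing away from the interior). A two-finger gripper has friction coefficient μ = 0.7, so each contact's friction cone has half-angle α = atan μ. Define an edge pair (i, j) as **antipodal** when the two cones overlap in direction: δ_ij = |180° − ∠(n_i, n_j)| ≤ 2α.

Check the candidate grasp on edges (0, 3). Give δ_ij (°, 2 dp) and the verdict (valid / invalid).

δ = 25.86°, valid

α = atan 0.7 = 34.99°;  2α = 69.98°
edge 0: e_0 = (+1.16, -1.46);  n_0 = (-0.7830, -0.6221)
edge 3: e_3 = (-2.08, +1.00);  n_3 = (+0.4333, +0.9013)
∠(n_0, n_3) = 154.14°
δ = |180° − 154.14°| = 25.86°
25.86° ≤ 2α = 69.98°  →  valid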